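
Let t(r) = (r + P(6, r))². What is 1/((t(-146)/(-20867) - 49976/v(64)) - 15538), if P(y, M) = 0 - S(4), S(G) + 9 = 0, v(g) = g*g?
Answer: -10683904/166146466229 ≈ -6.4304e-5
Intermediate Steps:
v(g) = g²
S(G) = -9 (S(G) = -9 + 0 = -9)
P(y, M) = 9 (P(y, M) = 0 - 1*(-9) = 0 + 9 = 9)
t(r) = (9 + r)² (t(r) = (r + 9)² = (9 + r)²)
1/((t(-146)/(-20867) - 49976/v(64)) - 15538) = 1/(((9 - 146)²/(-20867) - 49976/(64²)) - 15538) = 1/(((-137)²*(-1/20867) - 49976/4096) - 15538) = 1/((18769*(-1/20867) - 49976*1/4096) - 15538) = 1/((-18769/20867 - 6247/512) - 15538) = 1/(-139965877/10683904 - 15538) = 1/(-166146466229/10683904) = -10683904/166146466229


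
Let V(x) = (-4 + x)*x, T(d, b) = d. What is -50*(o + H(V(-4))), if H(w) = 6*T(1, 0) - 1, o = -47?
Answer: 2100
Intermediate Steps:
V(x) = x*(-4 + x)
H(w) = 5 (H(w) = 6*1 - 1 = 6 - 1 = 5)
-50*(o + H(V(-4))) = -50*(-47 + 5) = -50*(-42) = 2100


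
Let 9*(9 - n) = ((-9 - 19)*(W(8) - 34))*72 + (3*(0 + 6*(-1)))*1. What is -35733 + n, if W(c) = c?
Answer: -41546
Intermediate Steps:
n = -5813 (n = 9 - (((-9 - 19)*(8 - 34))*72 + (3*(0 + 6*(-1)))*1)/9 = 9 - (-28*(-26)*72 + (3*(0 - 6))*1)/9 = 9 - (728*72 + (3*(-6))*1)/9 = 9 - (52416 - 18*1)/9 = 9 - (52416 - 18)/9 = 9 - ⅑*52398 = 9 - 5822 = -5813)
-35733 + n = -35733 - 5813 = -41546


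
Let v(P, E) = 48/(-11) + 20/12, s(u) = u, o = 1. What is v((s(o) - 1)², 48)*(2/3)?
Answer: -178/99 ≈ -1.7980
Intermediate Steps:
v(P, E) = -89/33 (v(P, E) = 48*(-1/11) + 20*(1/12) = -48/11 + 5/3 = -89/33)
v((s(o) - 1)², 48)*(2/3) = -178/(33*3) = -89/33*⅔ = -178/99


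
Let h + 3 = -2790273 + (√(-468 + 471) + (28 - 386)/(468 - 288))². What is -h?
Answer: 22601179259/8100 + 179*√3/45 ≈ 2.7903e+6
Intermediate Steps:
h = -2790276 + (-179/90 + √3)² (h = -3 + (-2790273 + (√(-468 + 471) + (28 - 386)/(468 - 288))²) = -3 + (-2790273 + (√3 - 358/180)²) = -3 + (-2790273 + (√3 - 358*1/180)²) = -3 + (-2790273 + (√3 - 179/90)²) = -3 + (-2790273 + (-179/90 + √3)²) = -2790276 + (-179/90 + √3)² ≈ -2.7903e+6)
-h = -(-22601179259/8100 - 179*√3/45) = 22601179259/8100 + 179*√3/45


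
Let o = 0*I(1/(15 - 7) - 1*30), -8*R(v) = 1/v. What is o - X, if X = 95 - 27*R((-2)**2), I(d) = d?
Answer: -3067/32 ≈ -95.844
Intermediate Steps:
R(v) = -1/(8*v)
o = 0 (o = 0*(1/(15 - 7) - 1*30) = 0*(1/8 - 30) = 0*(-239/8) = 0)
X = 3067/32 (X = 95 - (-27)/(8*((-2)**2)) = 95 - (-27)/(8*4) = 95 - 27*(-1/32) = 95 + 27/32 = 3067/32 ≈ 95.844)
o - X = 0 - 1*3067/32 = 0 - 3067/32 = -3067/32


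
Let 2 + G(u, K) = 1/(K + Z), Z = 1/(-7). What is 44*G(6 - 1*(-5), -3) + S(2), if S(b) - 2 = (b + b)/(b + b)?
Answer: -99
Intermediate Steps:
Z = -⅐ ≈ -0.14286
S(b) = 3 (S(b) = 2 + (b + b)/(b + b) = 2 + (2*b)/((2*b)) = 2 + (2*b)*(1/(2*b)) = 2 + 1 = 3)
G(u, K) = -2 + 1/(-⅐ + K) (G(u, K) = -2 + 1/(K - ⅐) = -2 + 1/(-⅐ + K))
44*G(6 - 1*(-5), -3) + S(2) = 44*((9 - 14*(-3))/(-1 + 7*(-3))) + 3 = 44*((9 + 42)/(-1 - 21)) + 3 = 44*(51/(-22)) + 3 = 44*(-1/22*51) + 3 = 44*(-51/22) + 3 = -102 + 3 = -99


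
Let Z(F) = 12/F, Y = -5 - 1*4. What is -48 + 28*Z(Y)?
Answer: -256/3 ≈ -85.333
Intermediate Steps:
Y = -9 (Y = -5 - 4 = -9)
-48 + 28*Z(Y) = -48 + 28*(12/(-9)) = -48 + 28*(12*(-⅑)) = -48 + 28*(-4/3) = -48 - 112/3 = -256/3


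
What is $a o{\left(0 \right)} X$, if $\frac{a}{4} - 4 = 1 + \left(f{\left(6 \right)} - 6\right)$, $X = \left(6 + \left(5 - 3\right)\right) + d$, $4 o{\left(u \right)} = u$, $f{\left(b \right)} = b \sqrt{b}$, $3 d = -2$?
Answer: $0$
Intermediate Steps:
$d = - \frac{2}{3}$ ($d = \frac{1}{3} \left(-2\right) = - \frac{2}{3} \approx -0.66667$)
$f{\left(b \right)} = b^{\frac{3}{2}}$
$o{\left(u \right)} = \frac{u}{4}$
$X = \frac{22}{3}$ ($X = \left(6 + \left(5 - 3\right)\right) - \frac{2}{3} = \left(6 + 2\right) - \frac{2}{3} = 8 - \frac{2}{3} = \frac{22}{3} \approx 7.3333$)
$a = -4 + 24 \sqrt{6}$ ($a = 16 + 4 \left(1 + \left(6^{\frac{3}{2}} - 6\right)\right) = 16 + 4 \left(1 - \left(6 - 6 \sqrt{6}\right)\right) = 16 + 4 \left(-5 + 6 \sqrt{6}\right) = 16 - \left(20 - 24 \sqrt{6}\right) = -4 + 24 \sqrt{6} \approx 54.788$)
$a o{\left(0 \right)} X = \left(-4 + 24 \sqrt{6}\right) \frac{1}{4} \cdot 0 \cdot \frac{22}{3} = \left(-4 + 24 \sqrt{6}\right) 0 \cdot \frac{22}{3} = 0 \cdot \frac{22}{3} = 0$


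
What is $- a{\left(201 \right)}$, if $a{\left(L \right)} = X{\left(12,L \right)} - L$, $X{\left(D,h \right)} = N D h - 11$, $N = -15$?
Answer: $36392$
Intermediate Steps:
$X{\left(D,h \right)} = -11 - 15 D h$ ($X{\left(D,h \right)} = - 15 D h - 11 = -11 - 15 D h$)
$a{\left(L \right)} = -11 - 181 L$ ($a{\left(L \right)} = \left(-11 - 180 L\right) - L = -11 - 181 L$)
$- a{\left(201 \right)} = - (-11 - 36381) = \left(-1\right) \left(-36392\right) = 36392$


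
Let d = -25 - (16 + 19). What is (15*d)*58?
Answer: -52200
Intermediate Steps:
d = -60 (d = -25 - 1*35 = -25 - 35 = -60)
(15*d)*58 = (15*(-60))*58 = -900*58 = -52200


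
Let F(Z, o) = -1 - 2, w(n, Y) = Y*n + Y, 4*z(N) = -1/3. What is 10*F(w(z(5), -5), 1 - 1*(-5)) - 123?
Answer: -153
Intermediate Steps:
z(N) = -1/12 (z(N) = (-1/3)/4 = (-1*⅓)/4 = (¼)*(-⅓) = -1/12)
w(n, Y) = Y + Y*n
F(Z, o) = -3
10*F(w(z(5), -5), 1 - 1*(-5)) - 123 = 10*(-3) - 123 = -30 - 123 = -153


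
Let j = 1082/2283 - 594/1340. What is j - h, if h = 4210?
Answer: -6439611211/1529610 ≈ -4210.0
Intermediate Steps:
j = 46889/1529610 (j = 1082*(1/2283) - 594*1/1340 = 1082/2283 - 297/670 = 46889/1529610 ≈ 0.030654)
j - h = 46889/1529610 - 1*4210 = 46889/1529610 - 4210 = -6439611211/1529610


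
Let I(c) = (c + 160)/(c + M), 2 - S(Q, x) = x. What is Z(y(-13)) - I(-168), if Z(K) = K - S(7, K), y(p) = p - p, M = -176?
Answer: -87/43 ≈ -2.0233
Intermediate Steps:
S(Q, x) = 2 - x
y(p) = 0
I(c) = (160 + c)/(-176 + c) (I(c) = (c + 160)/(c - 176) = (160 + c)/(-176 + c))
Z(K) = -2 + 2*K (Z(K) = K - (2 - K) = K + (-2 + K) = -2 + 2*K)
Z(y(-13)) - I(-168) = (-2 + 2*0) - (160 - 168)/(-176 - 168) = (-2 + 0) - (-8)/(-344) = -2 - (-1)*(-8)/344 = -2 - 1*1/43 = -2 - 1/43 = -87/43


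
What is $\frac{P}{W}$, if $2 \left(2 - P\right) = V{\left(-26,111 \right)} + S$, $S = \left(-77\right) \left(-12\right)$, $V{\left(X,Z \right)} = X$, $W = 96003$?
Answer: $- \frac{149}{32001} \approx -0.0046561$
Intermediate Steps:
$S = 924$
$P = -447$ ($P = 2 - \frac{-26 + 924}{2} = 2 - 449 = -447$)
$\frac{P}{W} = - \frac{447}{96003} = \left(-447\right) \frac{1}{96003} = - \frac{149}{32001}$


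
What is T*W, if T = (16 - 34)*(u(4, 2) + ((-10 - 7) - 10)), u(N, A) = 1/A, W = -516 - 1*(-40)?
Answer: -227052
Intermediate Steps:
W = -476 (W = -516 + 40 = -476)
T = 477 (T = (16 - 34)*(1/2 + ((-10 - 7) - 10)) = -18*(½ + (-17 - 10)) = -18*(½ - 27) = -18*(-53/2) = 477)
T*W = 477*(-476) = -227052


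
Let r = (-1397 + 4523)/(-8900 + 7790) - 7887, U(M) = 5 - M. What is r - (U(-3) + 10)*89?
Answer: -1755986/185 ≈ -9491.8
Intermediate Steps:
r = -1459616/185 (r = 3126/(-1110) - 7887 = 3126*(-1/1110) - 7887 = -521/185 - 7887 = -1459616/185 ≈ -7889.8)
r - (U(-3) + 10)*89 = -1459616/185 - ((5 - 1*(-3)) + 10)*89 = -1459616/185 - ((5 + 3) + 10)*89 = -1459616/185 - (8 + 10)*89 = -1459616/185 - 18*89 = -1459616/185 - 1*1602 = -1459616/185 - 1602 = -1755986/185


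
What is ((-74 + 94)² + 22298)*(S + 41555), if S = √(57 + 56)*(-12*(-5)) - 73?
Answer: 941558436 + 1361880*√113 ≈ 9.5604e+8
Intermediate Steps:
S = -73 + 60*√113 (S = √113*60 - 73 = 60*√113 - 73 = -73 + 60*√113 ≈ 564.81)
((-74 + 94)² + 22298)*(S + 41555) = ((-74 + 94)² + 22298)*((-73 + 60*√113) + 41555) = (20² + 22298)*(41482 + 60*√113) = (400 + 22298)*(41482 + 60*√113) = 22698*(41482 + 60*√113) = 941558436 + 1361880*√113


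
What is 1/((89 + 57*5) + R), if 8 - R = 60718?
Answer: -1/60336 ≈ -1.6574e-5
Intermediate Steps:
R = -60710 (R = 8 - 1*60718 = 8 - 60718 = -60710)
1/((89 + 57*5) + R) = 1/((89 + 57*5) - 60710) = 1/((89 + 285) - 60710) = 1/(374 - 60710) = 1/(-60336) = -1/60336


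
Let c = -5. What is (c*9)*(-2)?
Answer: 90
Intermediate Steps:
(c*9)*(-2) = -5*9*(-2) = -45*(-2) = 90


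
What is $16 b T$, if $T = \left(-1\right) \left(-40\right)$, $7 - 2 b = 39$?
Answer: $-10240$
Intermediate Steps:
$b = -16$ ($b = \frac{7}{2} - \frac{39}{2} = -16$)
$T = 40$
$16 b T = 16 \left(-16\right) 40 = \left(-256\right) 40 = -10240$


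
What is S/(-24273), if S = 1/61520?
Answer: -1/1493274960 ≈ -6.6967e-10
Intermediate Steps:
S = 1/61520 ≈ 1.6255e-5
S/(-24273) = (1/61520)/(-24273) = (1/61520)*(-1/24273) = -1/1493274960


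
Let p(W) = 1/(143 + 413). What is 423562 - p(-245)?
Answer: 235500471/556 ≈ 4.2356e+5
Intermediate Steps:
p(W) = 1/556
423562 - p(-245) = 423562 - 1*1/556 = 423562 - 1/556 = 235500471/556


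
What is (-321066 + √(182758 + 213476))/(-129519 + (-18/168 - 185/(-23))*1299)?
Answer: 68922168/25590349 - 644*√44026/25590349 ≈ 2.6880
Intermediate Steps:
(-321066 + √(182758 + 213476))/(-129519 + (-18/168 - 185/(-23))*1299) = (-321066 + √396234)/(-129519 + (-18*1/168 - 185*(-1/23))*1299) = (-321066 + 3*√44026)/(-129519 + (-3/28 + 185/23)*1299) = (-321066 + 3*√44026)/(-129519 + (5111/644)*1299) = (-321066 + 3*√44026)/(-129519 + 6639189/644) = (-321066 + 3*√44026)/(-76771047/644) = (-321066 + 3*√44026)*(-644/76771047) = 68922168/25590349 - 644*√44026/25590349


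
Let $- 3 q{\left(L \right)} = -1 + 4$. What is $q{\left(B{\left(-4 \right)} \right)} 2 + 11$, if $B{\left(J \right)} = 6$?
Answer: $9$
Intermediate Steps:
$q{\left(L \right)} = -1$ ($q{\left(L \right)} = - \frac{-1 + 4}{3} = \left(- \frac{1}{3}\right) 3 = -1$)
$q{\left(B{\left(-4 \right)} \right)} 2 + 11 = \left(-1\right) 2 + 11 = -2 + 11 = 9$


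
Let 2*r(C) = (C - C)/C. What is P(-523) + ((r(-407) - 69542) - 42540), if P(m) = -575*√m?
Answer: -112082 - 575*I*√523 ≈ -1.1208e+5 - 13150.0*I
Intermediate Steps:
r(C) = 0 (r(C) = ((C - C)/C)/2 = (0/C)/2 = (½)*0 = 0)
P(-523) + ((r(-407) - 69542) - 42540) = -575*I*√523 + ((0 - 69542) - 42540) = -575*I*√523 + (-69542 - 42540) = -575*I*√523 - 112082 = -112082 - 575*I*√523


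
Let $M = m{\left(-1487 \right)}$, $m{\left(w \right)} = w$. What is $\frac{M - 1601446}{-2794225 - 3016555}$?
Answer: $\frac{1602933}{5810780} \approx 0.27586$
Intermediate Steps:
$M = -1487$
$\frac{M - 1601446}{-2794225 - 3016555} = \frac{-1487 - 1601446}{-2794225 - 3016555} = - \frac{1602933}{-5810780} = \left(-1602933\right) \left(- \frac{1}{5810780}\right) = \frac{1602933}{5810780}$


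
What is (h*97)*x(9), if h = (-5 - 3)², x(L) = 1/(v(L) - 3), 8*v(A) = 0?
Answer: -6208/3 ≈ -2069.3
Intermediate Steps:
v(A) = 0 (v(A) = (⅛)*0 = 0)
x(L) = -⅓ (x(L) = 1/(0 - 3) = 1/(-3) = -⅓)
h = 64 (h = (-8)² = 64)
(h*97)*x(9) = (64*97)*(-⅓) = 6208*(-⅓) = -6208/3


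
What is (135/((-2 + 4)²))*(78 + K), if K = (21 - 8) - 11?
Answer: 2700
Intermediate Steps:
K = 2 (K = 13 - 11 = 2)
(135/((-2 + 4)²))*(78 + K) = (135/((-2 + 4)²))*(78 + 2) = (135/(2²))*80 = (135/4)*80 = 2700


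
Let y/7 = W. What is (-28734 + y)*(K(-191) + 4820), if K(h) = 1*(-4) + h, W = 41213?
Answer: 1201376125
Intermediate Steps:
y = 288491 (y = 7*41213 = 288491)
K(h) = -4 + h
(-28734 + y)*(K(-191) + 4820) = (-28734 + 288491)*((-4 - 191) + 4820) = 259757*(-195 + 4820) = 259757*4625 = 1201376125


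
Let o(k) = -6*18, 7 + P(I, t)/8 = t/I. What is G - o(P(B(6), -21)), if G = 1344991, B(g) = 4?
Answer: 1345099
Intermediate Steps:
P(I, t) = -56 + 8*t/I (P(I, t) = -56 + 8*(t/I) = -56 + 8*t/I)
o(k) = -108
G - o(P(B(6), -21)) = 1344991 - 1*(-108) = 1344991 + 108 = 1345099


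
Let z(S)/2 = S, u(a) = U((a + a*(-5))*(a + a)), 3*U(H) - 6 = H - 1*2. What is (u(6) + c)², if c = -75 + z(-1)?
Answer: 265225/9 ≈ 29469.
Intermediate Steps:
U(H) = 4/3 + H/3 (U(H) = 2 + (H - 1*2)/3 = 2 + (H - 2)/3 = 2 + (-2 + H)/3 = 2 + (-⅔ + H/3) = 4/3 + H/3)
u(a) = 4/3 - 8*a²/3 (u(a) = 4/3 + ((a + a*(-5))*(a + a))/3 = 4/3 + ((a - 5*a)*(2*a))/3 = 4/3 + ((-4*a)*(2*a))/3 = 4/3 + (-8*a²)/3 = 4/3 - 8*a²/3)
z(S) = 2*S
c = -77 (c = -75 + 2*(-1) = -75 - 2 = -77)
(u(6) + c)² = ((4/3 - 8/3*6²) - 77)² = ((4/3 - 8/3*36) - 77)² = ((4/3 - 96) - 77)² = (-284/3 - 77)² = (-515/3)² = 265225/9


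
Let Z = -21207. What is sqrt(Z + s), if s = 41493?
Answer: 21*sqrt(46) ≈ 142.43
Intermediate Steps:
sqrt(Z + s) = sqrt(-21207 + 41493) = sqrt(20286) = 21*sqrt(46)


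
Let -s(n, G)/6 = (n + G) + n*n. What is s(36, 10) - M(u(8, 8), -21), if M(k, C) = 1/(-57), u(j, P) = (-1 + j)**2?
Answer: -458963/57 ≈ -8052.0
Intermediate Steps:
s(n, G) = -6*G - 6*n - 6*n**2 (s(n, G) = -6*((n + G) + n*n) = -6*((G + n) + n**2) = -6*(G + n + n**2) = -6*G - 6*n - 6*n**2)
M(k, C) = -1/57
s(36, 10) - M(u(8, 8), -21) = (-6*10 - 6*36 - 6*36**2) - 1*(-1/57) = (-60 - 216 - 6*1296) + 1/57 = (-60 - 216 - 7776) + 1/57 = -8052 + 1/57 = -458963/57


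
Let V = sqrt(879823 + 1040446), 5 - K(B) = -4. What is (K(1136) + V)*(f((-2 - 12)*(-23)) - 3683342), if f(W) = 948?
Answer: -33141546 - 3682394*sqrt(1920269) ≈ -5.1360e+9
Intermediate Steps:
K(B) = 9 (K(B) = 5 - 1*(-4) = 5 + 4 = 9)
V = sqrt(1920269) ≈ 1385.7
(K(1136) + V)*(f((-2 - 12)*(-23)) - 3683342) = (9 + sqrt(1920269))*(948 - 3683342) = (9 + sqrt(1920269))*(-3682394) = -33141546 - 3682394*sqrt(1920269)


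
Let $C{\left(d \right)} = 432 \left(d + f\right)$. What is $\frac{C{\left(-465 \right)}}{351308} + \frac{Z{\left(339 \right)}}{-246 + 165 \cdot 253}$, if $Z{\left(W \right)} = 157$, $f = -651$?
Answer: $- \frac{4988002633}{3644732673} \approx -1.3686$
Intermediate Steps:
$C{\left(d \right)} = -281232 + 432 d$ ($C{\left(d \right)} = 432 \left(d - 651\right) = 432 \left(-651 + d\right) = -281232 + 432 d$)
$\frac{C{\left(-465 \right)}}{351308} + \frac{Z{\left(339 \right)}}{-246 + 165 \cdot 253} = \frac{-281232 + 432 \left(-465\right)}{351308} + \frac{157}{-246 + 165 \cdot 253} = \left(-281232 - 200880\right) \frac{1}{351308} + \frac{157}{-246 + 41745} = \left(-482112\right) \frac{1}{351308} + \frac{157}{41499} = - \frac{120528}{87827} + 157 \cdot \frac{1}{41499} = - \frac{120528}{87827} + \frac{157}{41499} = - \frac{4988002633}{3644732673}$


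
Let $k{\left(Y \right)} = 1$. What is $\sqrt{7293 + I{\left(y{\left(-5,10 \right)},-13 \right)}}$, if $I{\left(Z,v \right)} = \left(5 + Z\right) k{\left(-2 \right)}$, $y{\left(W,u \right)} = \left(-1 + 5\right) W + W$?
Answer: $\sqrt{7273} \approx 85.282$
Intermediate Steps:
$y{\left(W,u \right)} = 5 W$ ($y{\left(W,u \right)} = 4 W + W = 5 W$)
$I{\left(Z,v \right)} = 5 + Z$ ($I{\left(Z,v \right)} = \left(5 + Z\right) 1 = 5 + Z$)
$\sqrt{7293 + I{\left(y{\left(-5,10 \right)},-13 \right)}} = \sqrt{7293 + \left(5 + 5 \left(-5\right)\right)} = \sqrt{7293 + \left(5 - 25\right)} = \sqrt{7293 - 20} = \sqrt{7273}$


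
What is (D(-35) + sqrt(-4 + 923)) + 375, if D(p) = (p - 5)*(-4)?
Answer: 535 + sqrt(919) ≈ 565.32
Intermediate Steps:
D(p) = 20 - 4*p (D(p) = (-5 + p)*(-4) = 20 - 4*p)
(D(-35) + sqrt(-4 + 923)) + 375 = ((20 - 4*(-35)) + sqrt(-4 + 923)) + 375 = ((20 + 140) + sqrt(919)) + 375 = (160 + sqrt(919)) + 375 = 535 + sqrt(919)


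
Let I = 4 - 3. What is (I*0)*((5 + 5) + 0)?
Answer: 0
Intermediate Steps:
I = 1
(I*0)*((5 + 5) + 0) = (1*0)*((5 + 5) + 0) = 0*(10 + 0) = 0*10 = 0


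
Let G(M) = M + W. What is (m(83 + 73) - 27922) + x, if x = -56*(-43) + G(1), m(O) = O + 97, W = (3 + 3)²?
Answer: -25224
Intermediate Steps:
W = 36 (W = 6² = 36)
m(O) = 97 + O
G(M) = 36 + M (G(M) = M + 36 = 36 + M)
x = 2445 (x = -56*(-43) + (36 + 1) = 2408 + 37 = 2445)
(m(83 + 73) - 27922) + x = ((97 + (83 + 73)) - 27922) + 2445 = ((97 + 156) - 27922) + 2445 = (253 - 27922) + 2445 = -27669 + 2445 = -25224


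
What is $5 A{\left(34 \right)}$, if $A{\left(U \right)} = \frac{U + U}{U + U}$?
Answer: $5$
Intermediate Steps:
$A{\left(U \right)} = 1$ ($A{\left(U \right)} = \frac{2 U}{2 U} = 2 U \frac{1}{2 U} = 1$)
$5 A{\left(34 \right)} = 5 \cdot 1 = 5$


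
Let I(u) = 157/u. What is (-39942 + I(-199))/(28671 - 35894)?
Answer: 7948615/1437377 ≈ 5.5299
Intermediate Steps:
(-39942 + I(-199))/(28671 - 35894) = (-39942 + 157/(-199))/(28671 - 35894) = (-39942 + 157*(-1/199))/(-7223) = (-39942 - 157/199)*(-1/7223) = -7948615/199*(-1/7223) = 7948615/1437377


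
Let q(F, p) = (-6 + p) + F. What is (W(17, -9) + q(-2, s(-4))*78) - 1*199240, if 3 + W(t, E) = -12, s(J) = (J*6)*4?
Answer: -207367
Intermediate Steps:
s(J) = 24*J (s(J) = (6*J)*4 = 24*J)
W(t, E) = -15 (W(t, E) = -3 - 12 = -15)
q(F, p) = -6 + F + p
(W(17, -9) + q(-2, s(-4))*78) - 1*199240 = (-15 + (-6 - 2 + 24*(-4))*78) - 1*199240 = (-15 + (-6 - 2 - 96)*78) - 199240 = (-15 - 104*78) - 199240 = (-15 - 8112) - 199240 = -8127 - 199240 = -207367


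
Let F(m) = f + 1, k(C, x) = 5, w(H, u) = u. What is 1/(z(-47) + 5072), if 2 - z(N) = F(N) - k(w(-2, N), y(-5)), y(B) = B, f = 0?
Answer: 1/5078 ≈ 0.00019693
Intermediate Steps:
F(m) = 1 (F(m) = 0 + 1 = 1)
z(N) = 6 (z(N) = 2 - (1 - 1*5) = 2 - (1 - 5) = 2 - 1*(-4) = 2 + 4 = 6)
1/(z(-47) + 5072) = 1/(6 + 5072) = 1/5078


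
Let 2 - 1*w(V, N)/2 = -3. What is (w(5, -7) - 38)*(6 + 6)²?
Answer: -4032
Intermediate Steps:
w(V, N) = 10 (w(V, N) = 4 - 2*(-3) = 4 + 6 = 10)
(w(5, -7) - 38)*(6 + 6)² = (10 - 38)*(6 + 6)² = -28*12² = -28*144 = -4032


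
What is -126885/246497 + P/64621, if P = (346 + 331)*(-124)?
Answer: -28892365741/15928882637 ≈ -1.8138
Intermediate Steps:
P = -83948 (P = 677*(-124) = -83948)
-126885/246497 + P/64621 = -126885/246497 - 83948/64621 = -28892365741/15928882637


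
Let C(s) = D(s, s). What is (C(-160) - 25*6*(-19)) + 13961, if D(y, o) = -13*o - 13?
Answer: 18878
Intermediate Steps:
D(y, o) = -13 - 13*o
C(s) = -13 - 13*s
(C(-160) - 25*6*(-19)) + 13961 = ((-13 - 13*(-160)) - 25*6*(-19)) + 13961 = ((-13 + 2080) - 150*(-19)) + 13961 = (2067 + 2850) + 13961 = 4917 + 13961 = 18878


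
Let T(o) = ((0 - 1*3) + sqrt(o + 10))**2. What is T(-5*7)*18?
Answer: -288 - 540*I ≈ -288.0 - 540.0*I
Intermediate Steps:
T(o) = (-3 + sqrt(10 + o))**2 (T(o) = ((0 - 3) + sqrt(10 + o))**2 = (-3 + sqrt(10 + o))**2)
T(-5*7)*18 = (-3 + sqrt(10 - 5*7))**2*18 = (-3 + sqrt(10 - 35))**2*18 = (-3 + sqrt(-25))**2*18 = (-3 + 5*I)**2*18 = 18*(-3 + 5*I)**2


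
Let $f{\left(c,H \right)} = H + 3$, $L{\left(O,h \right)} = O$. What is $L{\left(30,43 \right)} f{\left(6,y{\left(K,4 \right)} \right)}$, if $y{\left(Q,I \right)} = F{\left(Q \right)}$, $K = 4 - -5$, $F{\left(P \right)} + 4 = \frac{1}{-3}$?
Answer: $-40$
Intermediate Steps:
$F{\left(P \right)} = - \frac{13}{3}$ ($F{\left(P \right)} = -4 + \frac{1}{-3} = -4 - \frac{1}{3} = - \frac{13}{3}$)
$K = 9$ ($K = 4 + 5 = 9$)
$y{\left(Q,I \right)} = - \frac{13}{3}$
$f{\left(c,H \right)} = 3 + H$
$L{\left(30,43 \right)} f{\left(6,y{\left(K,4 \right)} \right)} = 30 \left(3 - \frac{13}{3}\right) = 30 \left(- \frac{4}{3}\right) = -40$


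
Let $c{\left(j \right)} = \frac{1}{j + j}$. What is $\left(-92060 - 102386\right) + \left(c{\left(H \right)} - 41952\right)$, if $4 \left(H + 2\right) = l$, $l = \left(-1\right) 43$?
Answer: $- \frac{12056300}{51} \approx -2.364 \cdot 10^{5}$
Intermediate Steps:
$l = -43$
$H = - \frac{51}{4}$ ($H = -2 + \frac{1}{4} \left(-43\right) = -2 - \frac{43}{4} = - \frac{51}{4} \approx -12.75$)
$c{\left(j \right)} = \frac{1}{2 j}$
$\left(-92060 - 102386\right) + \left(c{\left(H \right)} - 41952\right) = \left(-92060 - 102386\right) - \left(41952 - \frac{1}{2 \left(- \frac{51}{4}\right)}\right) = -194446 + \left(\frac{1}{2} \left(- \frac{4}{51}\right) - 41952\right) = -194446 - \frac{2139554}{51} = - \frac{12056300}{51}$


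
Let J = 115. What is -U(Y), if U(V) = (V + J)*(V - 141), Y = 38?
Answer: 15759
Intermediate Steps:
U(V) = (-141 + V)*(115 + V) (U(V) = (V + 115)*(V - 141) = (115 + V)*(-141 + V) = (-141 + V)*(115 + V))
-U(Y) = -(-16215 + 38² - 26*38) = -(-16215 + 1444 - 988) = -1*(-15759) = 15759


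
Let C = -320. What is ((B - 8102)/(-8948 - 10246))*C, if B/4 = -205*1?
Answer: -475840/3199 ≈ -148.75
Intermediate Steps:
B = -820 (B = 4*(-205*1) = 4*(-205) = -820)
((B - 8102)/(-8948 - 10246))*C = ((-820 - 8102)/(-8948 - 10246))*(-320) = -8922/(-19194)*(-320) = -8922*(-1/19194)*(-320) = (1487/3199)*(-320) = -475840/3199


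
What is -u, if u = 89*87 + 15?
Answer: -7758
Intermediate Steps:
u = 7758 (u = 7743 + 15 = 7758)
-u = -1*7758 = -7758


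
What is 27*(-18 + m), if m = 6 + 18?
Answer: 162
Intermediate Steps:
m = 24
27*(-18 + m) = 27*(-18 + 24) = 27*6 = 162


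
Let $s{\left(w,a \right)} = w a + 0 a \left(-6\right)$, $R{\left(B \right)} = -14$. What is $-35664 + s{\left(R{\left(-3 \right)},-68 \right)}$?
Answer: $-34712$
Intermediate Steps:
$s{\left(w,a \right)} = a w$ ($s{\left(w,a \right)} = a w + 0 \left(-6\right) = a w + 0 = a w$)
$-35664 + s{\left(R{\left(-3 \right)},-68 \right)} = -35664 - -952 = -35664 + 952 = -34712$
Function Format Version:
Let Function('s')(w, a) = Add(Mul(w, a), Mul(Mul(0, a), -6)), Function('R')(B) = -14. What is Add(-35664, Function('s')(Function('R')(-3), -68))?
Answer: -34712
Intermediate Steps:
Function('s')(w, a) = Mul(a, w) (Function('s')(w, a) = Add(Mul(a, w), Mul(0, -6)) = Add(Mul(a, w), 0) = Mul(a, w))
Add(-35664, Function('s')(Function('R')(-3), -68)) = Add(-35664, Mul(-68, -14)) = Add(-35664, 952) = -34712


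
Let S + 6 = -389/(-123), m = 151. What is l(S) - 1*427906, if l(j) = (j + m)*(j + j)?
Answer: -6486510226/15129 ≈ -4.2875e+5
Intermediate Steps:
S = -349/123 (S = -6 - 389/(-123) = -6 - 389*(-1/123) = -6 + 389/123 = -349/123 ≈ -2.8374)
l(j) = 2*j*(151 + j) (l(j) = (j + 151)*(j + j) = (151 + j)*(2*j) = 2*j*(151 + j))
l(S) - 1*427906 = 2*(-349/123)*(151 - 349/123) - 1*427906 = 2*(-349/123)*(18224/123) - 427906 = -12720352/15129 - 427906 = -6486510226/15129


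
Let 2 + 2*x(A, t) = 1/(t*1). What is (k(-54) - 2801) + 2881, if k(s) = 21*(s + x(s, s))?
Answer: -38707/36 ≈ -1075.2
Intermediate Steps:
x(A, t) = -1 + 1/(2*t) (x(A, t) = -1 + 1/(2*((t*1))) = -1 + 1/(2*t))
k(s) = 21*s + 21*(½ - s)/s (k(s) = 21*(s + (½ - s)/s) = 21*s + 21*(½ - s)/s)
(k(-54) - 2801) + 2881 = ((-21 + 21*(-54) + (21/2)/(-54)) - 2801) + 2881 = ((-21 - 1134 + (21/2)*(-1/54)) - 2801) + 2881 = ((-21 - 1134 - 7/36) - 2801) + 2881 = (-41587/36 - 2801) + 2881 = -142423/36 + 2881 = -38707/36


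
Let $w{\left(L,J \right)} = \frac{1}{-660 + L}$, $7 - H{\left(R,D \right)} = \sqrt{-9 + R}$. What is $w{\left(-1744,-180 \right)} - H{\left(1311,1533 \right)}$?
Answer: $- \frac{16829}{2404} + \sqrt{1302} \approx 29.083$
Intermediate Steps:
$H{\left(R,D \right)} = 7 - \sqrt{-9 + R}$
$w{\left(-1744,-180 \right)} - H{\left(1311,1533 \right)} = \frac{1}{-660 - 1744} - \left(7 - \sqrt{-9 + 1311}\right) = \frac{1}{-2404} - \left(7 - \sqrt{1302}\right) = - \frac{1}{2404} - \left(7 - \sqrt{1302}\right) = - \frac{16829}{2404} + \sqrt{1302}$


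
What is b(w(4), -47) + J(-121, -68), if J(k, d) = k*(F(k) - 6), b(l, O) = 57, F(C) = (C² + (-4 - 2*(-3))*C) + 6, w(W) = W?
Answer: -1742222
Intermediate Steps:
F(C) = 6 + C² + 2*C (F(C) = (C² + (-4 + 6)*C) + 6 = (C² + 2*C) + 6 = 6 + C² + 2*C)
J(k, d) = k*(k² + 2*k) (J(k, d) = k*((6 + k² + 2*k) - 6) = k*(k² + 2*k))
b(w(4), -47) + J(-121, -68) = 57 + (-121)²*(2 - 121) = 57 + 14641*(-119) = 57 - 1742279 = -1742222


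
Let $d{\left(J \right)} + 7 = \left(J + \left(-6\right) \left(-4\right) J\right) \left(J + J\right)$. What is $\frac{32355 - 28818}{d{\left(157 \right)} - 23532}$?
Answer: $\frac{3537}{1208911} \approx 0.0029258$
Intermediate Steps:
$d{\left(J \right)} = -7 + 50 J^{2}$ ($d{\left(J \right)} = -7 + \left(J + \left(-6\right) \left(-4\right) J\right) \left(J + J\right) = -7 + \left(J + 24 J\right) 2 J = -7 + 25 J 2 J = -7 + 50 J^{2}$)
$\frac{32355 - 28818}{d{\left(157 \right)} - 23532} = \frac{32355 - 28818}{\left(-7 + 50 \cdot 157^{2}\right) - 23532} = \frac{3537}{\left(-7 + 50 \cdot 24649\right) - 23532} = \frac{3537}{\left(-7 + 1232450\right) - 23532} = \frac{3537}{1232443 - 23532} = \frac{3537}{1208911}$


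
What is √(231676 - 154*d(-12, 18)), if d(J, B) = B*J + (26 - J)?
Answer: 4*√16193 ≈ 509.01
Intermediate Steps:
d(J, B) = 26 - J + B*J
√(231676 - 154*d(-12, 18)) = √(231676 - 154*(26 - 1*(-12) + 18*(-12))) = √(231676 - 154*(26 + 12 - 216)) = √(231676 - 154*(-178)) = √(231676 + 27412) = √259088 = 4*√16193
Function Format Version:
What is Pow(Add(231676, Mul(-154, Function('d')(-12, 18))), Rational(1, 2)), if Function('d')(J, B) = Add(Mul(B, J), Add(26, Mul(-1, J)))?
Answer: Mul(4, Pow(16193, Rational(1, 2))) ≈ 509.01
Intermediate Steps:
Function('d')(J, B) = Add(26, Mul(-1, J), Mul(B, J))
Pow(Add(231676, Mul(-154, Function('d')(-12, 18))), Rational(1, 2)) = Pow(Add(231676, Mul(-154, Add(26, Mul(-1, -12), Mul(18, -12)))), Rational(1, 2)) = Pow(Add(231676, Mul(-154, Add(26, 12, -216))), Rational(1, 2)) = Pow(Add(231676, Mul(-154, -178)), Rational(1, 2)) = Pow(Add(231676, 27412), Rational(1, 2)) = Pow(259088, Rational(1, 2)) = Mul(4, Pow(16193, Rational(1, 2)))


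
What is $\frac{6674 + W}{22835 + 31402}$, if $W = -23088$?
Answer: $- \frac{16414}{54237} \approx -0.30263$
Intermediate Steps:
$\frac{6674 + W}{22835 + 31402} = \frac{6674 - 23088}{22835 + 31402} = - \frac{16414}{54237}$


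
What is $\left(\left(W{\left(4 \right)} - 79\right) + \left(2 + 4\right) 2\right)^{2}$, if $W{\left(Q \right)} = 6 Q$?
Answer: $1849$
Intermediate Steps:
$\left(\left(W{\left(4 \right)} - 79\right) + \left(2 + 4\right) 2\right)^{2} = \left(\left(6 \cdot 4 - 79\right) + \left(2 + 4\right) 2\right)^{2} = \left(\left(24 - 79\right) + 6 \cdot 2\right)^{2} = \left(-55 + 12\right)^{2} = \left(-43\right)^{2} = 1849$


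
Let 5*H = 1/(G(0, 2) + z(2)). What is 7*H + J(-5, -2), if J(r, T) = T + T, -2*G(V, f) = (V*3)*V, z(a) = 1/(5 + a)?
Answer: 29/5 ≈ 5.8000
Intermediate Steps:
G(V, f) = -3*V**2/2 (G(V, f) = -V*3*V/2 = -3*V*V/2 = -3*V**2/2)
J(r, T) = 2*T
H = 7/5 (H = 1/(5*(-3/2*0**2 + 1/(5 + 2))) = 1/(5*(-3/2*0 + 1/7)) = 1/(5*(0 + 1/7)) = 1/(5*(1/7)) = (1/5)*7 = 7/5 ≈ 1.4000)
7*H + J(-5, -2) = 7*(7/5) + 2*(-2) = 49/5 - 4 = 29/5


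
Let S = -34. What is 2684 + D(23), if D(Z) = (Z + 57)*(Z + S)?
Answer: 1804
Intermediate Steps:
D(Z) = (-34 + Z)*(57 + Z) (D(Z) = (Z + 57)*(Z - 34) = (57 + Z)*(-34 + Z) = (-34 + Z)*(57 + Z))
2684 + D(23) = 2684 + (-1938 + 23² + 23*23) = 2684 + (-1938 + 529 + 529) = 2684 - 880 = 1804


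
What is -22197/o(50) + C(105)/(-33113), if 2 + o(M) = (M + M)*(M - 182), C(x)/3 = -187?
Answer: 106059369/62451118 ≈ 1.6983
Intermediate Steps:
C(x) = -561 (C(x) = 3*(-187) = -561)
o(M) = -2 + 2*M*(-182 + M) (o(M) = -2 + (M + M)*(M - 182) = -2 + (2*M)*(-182 + M) = -2 + 2*M*(-182 + M))
-22197/o(50) + C(105)/(-33113) = -22197/(-2 - 364*50 + 2*50²) - 561/(-33113) = -22197/(-2 - 18200 + 2*2500) - 561*(-1/33113) = -22197/(-2 - 18200 + 5000) + 561/33113 = -22197/(-13202) + 561/33113 = -22197*(-1/13202) + 561/33113 = 3171/1886 + 561/33113 = 106059369/62451118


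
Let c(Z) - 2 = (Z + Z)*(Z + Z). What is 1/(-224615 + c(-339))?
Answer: 1/235071 ≈ 4.2540e-6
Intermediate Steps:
c(Z) = 2 + 4*Z**2 (c(Z) = 2 + (Z + Z)*(Z + Z) = 2 + (2*Z)*(2*Z) = 2 + 4*Z**2)
1/(-224615 + c(-339)) = 1/(-224615 + (2 + 4*(-339)**2)) = 1/(-224615 + (2 + 4*114921)) = 1/(-224615 + (2 + 459684)) = 1/(-224615 + 459686) = 1/235071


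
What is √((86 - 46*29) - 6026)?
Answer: I*√7274 ≈ 85.288*I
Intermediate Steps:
√((86 - 46*29) - 6026) = √((86 - 1334) - 6026) = √(-1248 - 6026) = √(-7274) = I*√7274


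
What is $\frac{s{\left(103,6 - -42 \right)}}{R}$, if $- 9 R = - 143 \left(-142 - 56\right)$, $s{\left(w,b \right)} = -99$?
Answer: $\frac{9}{286} \approx 0.031469$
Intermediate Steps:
$R = -3146$ ($R = - \frac{\left(-143\right) \left(-142 - 56\right)}{9} = - \frac{\left(-143\right) \left(-198\right)}{9} = \left(- \frac{1}{9}\right) 28314 = -3146$)
$\frac{s{\left(103,6 - -42 \right)}}{R} = - \frac{99}{-3146} = \left(-99\right) \left(- \frac{1}{3146}\right) = \frac{9}{286}$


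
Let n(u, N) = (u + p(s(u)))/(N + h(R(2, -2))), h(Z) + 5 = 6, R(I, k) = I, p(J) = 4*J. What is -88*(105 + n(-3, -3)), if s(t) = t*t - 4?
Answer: -8492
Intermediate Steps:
s(t) = -4 + t² (s(t) = t² - 4 = -4 + t²)
h(Z) = 1 (h(Z) = -5 + 6 = 1)
n(u, N) = (-16 + u + 4*u²)/(1 + N) (n(u, N) = (u + 4*(-4 + u²))/(N + 1) = (u + (-16 + 4*u²))/(1 + N) = (-16 + u + 4*u²)/(1 + N))
-88*(105 + n(-3, -3)) = -88*(105 + (-16 - 3 + 4*(-3)²)/(1 - 3)) = -88*(105 + (-16 - 3 + 4*9)/(-2)) = -88*(105 - (-16 - 3 + 36)/2) = -88*(105 - ½*17) = -88*(105 - 17/2) = -88*193/2 = -8492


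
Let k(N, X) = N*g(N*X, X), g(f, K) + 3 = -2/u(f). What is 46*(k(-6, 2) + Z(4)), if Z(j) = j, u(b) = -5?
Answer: 4508/5 ≈ 901.60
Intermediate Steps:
g(f, K) = -13/5 (g(f, K) = -3 - 2/(-5) = -3 - 2*(-⅕) = -3 + ⅖ = -13/5)
k(N, X) = -13*N/5 (k(N, X) = N*(-13/5) = -13*N/5)
46*(k(-6, 2) + Z(4)) = 46*(-13/5*(-6) + 4) = 46*(78/5 + 4) = 46*(98/5) = 4508/5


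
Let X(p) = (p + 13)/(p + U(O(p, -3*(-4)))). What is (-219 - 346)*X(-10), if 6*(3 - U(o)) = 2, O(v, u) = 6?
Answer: 5085/22 ≈ 231.14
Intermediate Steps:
U(o) = 8/3 (U(o) = 3 - ⅙*2 = 3 - ⅓ = 8/3)
X(p) = (13 + p)/(8/3 + p) (X(p) = (p + 13)/(p + 8/3) = (13 + p)/(8/3 + p))
(-219 - 346)*X(-10) = (-219 - 346)*(3*(13 - 10)/(8 + 3*(-10))) = -1695*3/(8 - 30) = -1695*3/(-22) = -1695*(-1)*3/22 = -565*(-9/22) = 5085/22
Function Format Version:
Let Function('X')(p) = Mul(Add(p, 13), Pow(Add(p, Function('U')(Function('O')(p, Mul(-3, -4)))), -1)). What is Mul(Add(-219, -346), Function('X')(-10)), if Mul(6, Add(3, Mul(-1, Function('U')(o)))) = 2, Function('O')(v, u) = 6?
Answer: Rational(5085, 22) ≈ 231.14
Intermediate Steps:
Function('U')(o) = Rational(8, 3) (Function('U')(o) = Add(3, Mul(Rational(-1, 6), 2)) = Add(3, Rational(-1, 3)) = Rational(8, 3))
Function('X')(p) = Mul(Pow(Add(Rational(8, 3), p), -1), Add(13, p)) (Function('X')(p) = Mul(Add(p, 13), Pow(Add(p, Rational(8, 3)), -1)) = Mul(Add(13, p), Pow(Add(Rational(8, 3), p), -1)) = Mul(Pow(Add(Rational(8, 3), p), -1), Add(13, p)))
Mul(Add(-219, -346), Function('X')(-10)) = Mul(Add(-219, -346), Mul(3, Pow(Add(8, Mul(3, -10)), -1), Add(13, -10))) = Mul(-565, Mul(3, Pow(Add(8, -30), -1), 3)) = Mul(-565, Mul(3, Pow(-22, -1), 3)) = Mul(-565, Mul(3, Rational(-1, 22), 3)) = Mul(-565, Rational(-9, 22)) = Rational(5085, 22)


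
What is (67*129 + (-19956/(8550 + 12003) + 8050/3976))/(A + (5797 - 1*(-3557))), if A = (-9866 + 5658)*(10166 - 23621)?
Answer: 16818596969/110180181877896 ≈ 0.00015265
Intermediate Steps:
A = 56618640 (A = -4208*(-13455) = 56618640)
(67*129 + (-19956/(8550 + 12003) + 8050/3976))/(A + (5797 - 1*(-3557))) = (67*129 + (-19956/(8550 + 12003) + 8050/3976))/(56618640 + (5797 - 1*(-3557))) = (8643 + (-19956/20553 + 8050*(1/3976)))/(56618640 + (5797 + 3557)) = (8643 + (-19956*1/20553 + 575/284))/(56618640 + 9354) = (8643 + (-6652/6851 + 575/284))/56627994 = (8643 + 2050157/1945684)*(1/56627994) = (16818596969/1945684)*(1/56627994) = 16818596969/110180181877896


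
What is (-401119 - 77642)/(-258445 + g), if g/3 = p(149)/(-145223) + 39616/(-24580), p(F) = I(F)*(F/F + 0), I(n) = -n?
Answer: 427244082979935/230639424473036 ≈ 1.8524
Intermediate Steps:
p(F) = -F (p(F) = (-F)*(F/F + 0) = (-F)*(1 + 0) = -F*1 = -F)
g = -4312118961/892395335 (g = 3*(-1*149/(-145223) + 39616/(-24580)) = 3*(-149*(-1/145223) + 39616*(-1/24580)) = 3*(149/145223 - 9904/6145) = 3*(-1437372987/892395335) = -4312118961/892395335 ≈ -4.8321)
(-401119 - 77642)/(-258445 + g) = (-401119 - 77642)/(-258445 - 4312118961/892395335) = -478761/(-230639424473036/892395335) = -478761*(-892395335/230639424473036) = 427244082979935/230639424473036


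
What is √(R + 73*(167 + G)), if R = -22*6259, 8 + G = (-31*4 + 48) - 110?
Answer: I*√139669 ≈ 373.72*I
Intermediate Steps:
G = -194 (G = -8 + ((-31*4 + 48) - 110) = -8 + ((-124 + 48) - 110) = -8 + (-76 - 110) = -8 - 186 = -194)
R = -137698
√(R + 73*(167 + G)) = √(-137698 + 73*(167 - 194)) = √(-137698 + 73*(-27)) = √(-137698 - 1971) = √(-139669) = I*√139669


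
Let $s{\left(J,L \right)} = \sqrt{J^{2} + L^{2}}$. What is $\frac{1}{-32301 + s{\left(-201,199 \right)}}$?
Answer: $- \frac{32301}{1043274599} - \frac{\sqrt{80002}}{1043274599} \approx -3.1232 \cdot 10^{-5}$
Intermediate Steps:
$\frac{1}{-32301 + s{\left(-201,199 \right)}} = \frac{1}{-32301 + \sqrt{\left(-201\right)^{2} + 199^{2}}} = \frac{1}{-32301 + \sqrt{40401 + 39601}} = \frac{1}{-32301 + \sqrt{80002}}$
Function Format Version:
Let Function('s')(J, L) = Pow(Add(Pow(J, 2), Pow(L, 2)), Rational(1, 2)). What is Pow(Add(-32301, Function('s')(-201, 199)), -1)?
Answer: Add(Rational(-32301, 1043274599), Mul(Rational(-1, 1043274599), Pow(80002, Rational(1, 2)))) ≈ -3.1232e-5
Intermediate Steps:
Pow(Add(-32301, Function('s')(-201, 199)), -1) = Pow(Add(-32301, Pow(Add(Pow(-201, 2), Pow(199, 2)), Rational(1, 2))), -1) = Pow(Add(-32301, Pow(Add(40401, 39601), Rational(1, 2))), -1) = Pow(Add(-32301, Pow(80002, Rational(1, 2))), -1)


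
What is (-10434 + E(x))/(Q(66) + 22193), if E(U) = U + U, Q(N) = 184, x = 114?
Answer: -3402/7459 ≈ -0.45609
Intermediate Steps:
E(U) = 2*U
(-10434 + E(x))/(Q(66) + 22193) = (-10434 + 2*114)/(184 + 22193) = (-10434 + 228)/22377 = -10206*1/22377 = -3402/7459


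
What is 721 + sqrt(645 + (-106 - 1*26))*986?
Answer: 721 + 2958*sqrt(57) ≈ 23053.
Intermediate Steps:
721 + sqrt(645 + (-106 - 1*26))*986 = 721 + sqrt(645 + (-106 - 26))*986 = 721 + sqrt(645 - 132)*986 = 721 + sqrt(513)*986 = 721 + (3*sqrt(57))*986 = 721 + 2958*sqrt(57)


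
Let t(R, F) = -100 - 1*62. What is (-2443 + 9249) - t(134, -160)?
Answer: 6968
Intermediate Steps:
t(R, F) = -162 (t(R, F) = -100 - 62 = -162)
(-2443 + 9249) - t(134, -160) = (-2443 + 9249) - 1*(-162) = 6806 + 162 = 6968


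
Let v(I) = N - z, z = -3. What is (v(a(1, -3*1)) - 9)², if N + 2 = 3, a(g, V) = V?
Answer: 25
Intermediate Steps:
N = 1 (N = -2 + 3 = 1)
v(I) = 4 (v(I) = 1 - 1*(-3) = 1 + 3 = 4)
(v(a(1, -3*1)) - 9)² = (4 - 9)² = (-5)² = 25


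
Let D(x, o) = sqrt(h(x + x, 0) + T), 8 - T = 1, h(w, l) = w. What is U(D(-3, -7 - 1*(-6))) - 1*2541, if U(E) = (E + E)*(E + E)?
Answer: -2537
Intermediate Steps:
T = 7 (T = 8 - 1*1 = 8 - 1 = 7)
D(x, o) = sqrt(7 + 2*x) (D(x, o) = sqrt((x + x) + 7) = sqrt(2*x + 7) = sqrt(7 + 2*x))
U(E) = 4*E**2 (U(E) = (2*E)*(2*E) = 4*E**2)
U(D(-3, -7 - 1*(-6))) - 1*2541 = 4*(sqrt(7 + 2*(-3)))**2 - 1*2541 = 4*(sqrt(7 - 6))**2 - 2541 = 4*(sqrt(1))**2 - 2541 = 4*1**2 - 2541 = 4*1 - 2541 = 4 - 2541 = -2537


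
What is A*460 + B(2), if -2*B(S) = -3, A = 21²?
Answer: 405723/2 ≈ 2.0286e+5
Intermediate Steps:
A = 441
B(S) = 3/2 (B(S) = -½*(-3) = 3/2)
A*460 + B(2) = 441*460 + 3/2 = 202860 + 3/2 = 405723/2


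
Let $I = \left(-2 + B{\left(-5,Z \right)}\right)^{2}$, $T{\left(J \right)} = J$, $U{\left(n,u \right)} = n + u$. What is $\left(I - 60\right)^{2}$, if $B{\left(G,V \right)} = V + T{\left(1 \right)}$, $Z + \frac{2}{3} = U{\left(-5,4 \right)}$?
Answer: $\frac{226576}{81} \approx 2797.2$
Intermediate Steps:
$Z = - \frac{5}{3}$ ($Z = - \frac{2}{3} + \left(-5 + 4\right) = - \frac{2}{3} - 1 = - \frac{5}{3} \approx -1.6667$)
$B{\left(G,V \right)} = 1 + V$ ($B{\left(G,V \right)} = V + 1 = 1 + V$)
$I = \frac{64}{9}$ ($I = \left(-2 + \left(1 - \frac{5}{3}\right)\right)^{2} = \left(-2 - \frac{2}{3}\right)^{2} = \left(- \frac{8}{3}\right)^{2} = \frac{64}{9} \approx 7.1111$)
$\left(I - 60\right)^{2} = \left(\frac{64}{9} - 60\right)^{2} = \left(- \frac{476}{9}\right)^{2} = \frac{226576}{81}$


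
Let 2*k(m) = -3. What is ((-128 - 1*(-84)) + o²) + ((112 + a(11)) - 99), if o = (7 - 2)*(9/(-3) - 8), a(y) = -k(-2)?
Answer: 5991/2 ≈ 2995.5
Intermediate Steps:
k(m) = -3/2 (k(m) = (½)*(-3) = -3/2)
a(y) = 3/2 (a(y) = -1*(-3/2) = 3/2)
o = -55 (o = 5*(9*(-⅓) - 8) = 5*(-3 - 8) = 5*(-11) = -55)
((-128 - 1*(-84)) + o²) + ((112 + a(11)) - 99) = ((-128 - 1*(-84)) + (-55)²) + ((112 + 3/2) - 99) = ((-128 + 84) + 3025) + (227/2 - 99) = (-44 + 3025) + 29/2 = 2981 + 29/2 = 5991/2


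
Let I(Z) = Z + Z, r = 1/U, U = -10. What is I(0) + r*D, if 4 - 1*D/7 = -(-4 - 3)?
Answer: 21/10 ≈ 2.1000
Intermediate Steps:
r = -⅒ (r = 1/(-10) = -⅒ ≈ -0.10000)
I(Z) = 2*Z
D = -21 (D = 28 - (-7)*(-4 - 3) = 28 - (-7)*(-7) = 28 - 7*7 = 28 - 49 = -21)
I(0) + r*D = 2*0 - ⅒*(-21) = 0 + 21/10 = 21/10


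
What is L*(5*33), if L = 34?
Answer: 5610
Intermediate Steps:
L*(5*33) = 34*(5*33) = 34*165 = 5610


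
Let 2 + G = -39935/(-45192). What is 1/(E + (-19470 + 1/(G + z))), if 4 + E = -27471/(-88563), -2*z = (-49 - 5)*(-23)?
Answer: -118567642543/2308949683450827 ≈ -5.1351e-5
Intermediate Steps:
z = -621 (z = -(-49 - 5)*(-23)/2 = -(-27)*(-23) = -1/2*1242 = -621)
E = -108927/29521 (E = -4 - 27471/(-88563) = -4 - 27471*(-1/88563) = -4 + 9157/29521 = -108927/29521 ≈ -3.6898)
G = -7207/6456 (G = -2 - 39935/(-45192) = -2 - 39935*(-1/45192) = -2 + 5705/6456 = -7207/6456 ≈ -1.1163)
1/(E + (-19470 + 1/(G + z))) = 1/(-108927/29521 + (-19470 + 1/(-7207/6456 - 621))) = 1/(-108927/29521 + (-19470 + 1/(-4016383/6456))) = 1/(-108927/29521 + (-19470 - 6456/4016383)) = 1/(-108927/29521 - 78198983466/4016383) = 1/(-2308949683450827/118567642543) = -118567642543/2308949683450827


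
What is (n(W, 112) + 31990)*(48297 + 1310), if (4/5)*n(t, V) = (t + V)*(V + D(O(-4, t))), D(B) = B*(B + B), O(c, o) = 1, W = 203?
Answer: 7627324285/2 ≈ 3.8137e+9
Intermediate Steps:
D(B) = 2*B² (D(B) = B*(2*B) = 2*B²)
n(t, V) = 5*(2 + V)*(V + t)/4 (n(t, V) = 5*((t + V)*(V + 2*1²))/4 = 5*((V + t)*(V + 2*1))/4 = 5*((V + t)*(V + 2))/4 = 5*((V + t)*(2 + V))/4 = 5*((2 + V)*(V + t))/4 = 5*(2 + V)*(V + t)/4)
(n(W, 112) + 31990)*(48297 + 1310) = (((5/2)*112 + (5/2)*203 + (5/4)*112² + (5/4)*112*203) + 31990)*(48297 + 1310) = ((280 + 1015/2 + (5/4)*12544 + 28420) + 31990)*49607 = ((280 + 1015/2 + 15680 + 28420) + 31990)*49607 = (89775/2 + 31990)*49607 = (153755/2)*49607 = 7627324285/2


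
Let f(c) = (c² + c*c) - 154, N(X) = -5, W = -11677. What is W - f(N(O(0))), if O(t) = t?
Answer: -11573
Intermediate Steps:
f(c) = -154 + 2*c² (f(c) = (c² + c²) - 154 = 2*c² - 154 = -154 + 2*c²)
W - f(N(O(0))) = -11677 - (-154 + 2*(-5)²) = -11677 - (-154 + 2*25) = -11677 - (-154 + 50) = -11677 - 1*(-104) = -11677 + 104 = -11573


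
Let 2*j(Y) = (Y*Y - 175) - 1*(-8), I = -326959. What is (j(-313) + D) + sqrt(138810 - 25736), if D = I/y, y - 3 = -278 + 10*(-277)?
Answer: 149230504/3045 + sqrt(113074) ≈ 49345.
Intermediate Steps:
y = -3045 (y = 3 + (-278 + 10*(-277)) = 3 + (-278 - 2770) = 3 - 3048 = -3045)
j(Y) = -167/2 + Y**2/2 (j(Y) = ((Y*Y - 175) - 1*(-8))/2 = ((Y**2 - 175) + 8)/2 = ((-175 + Y**2) + 8)/2 = (-167 + Y**2)/2 = -167/2 + Y**2/2)
D = 326959/3045 (D = -326959/(-3045) = -326959*(-1/3045) = 326959/3045 ≈ 107.38)
(j(-313) + D) + sqrt(138810 - 25736) = ((-167/2 + (1/2)*(-313)**2) + 326959/3045) + sqrt(138810 - 25736) = ((-167/2 + (1/2)*97969) + 326959/3045) + sqrt(113074) = ((-167/2 + 97969/2) + 326959/3045) + sqrt(113074) = (48901 + 326959/3045) + sqrt(113074) = 149230504/3045 + sqrt(113074)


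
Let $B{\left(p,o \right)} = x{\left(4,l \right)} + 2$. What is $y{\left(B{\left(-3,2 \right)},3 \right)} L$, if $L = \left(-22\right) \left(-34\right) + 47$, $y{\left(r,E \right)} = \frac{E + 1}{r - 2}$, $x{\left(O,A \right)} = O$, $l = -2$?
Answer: $795$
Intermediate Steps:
$B{\left(p,o \right)} = 6$ ($B{\left(p,o \right)} = 4 + 2 = 6$)
$y{\left(r,E \right)} = \frac{1 + E}{-2 + r}$
$L = 795$ ($L = 748 + 47 = 795$)
$y{\left(B{\left(-3,2 \right)},3 \right)} L = \frac{1 + 3}{-2 + 6} \cdot 795 = \frac{1}{4} \cdot 4 \cdot 795 = 1 \cdot 795 = 795$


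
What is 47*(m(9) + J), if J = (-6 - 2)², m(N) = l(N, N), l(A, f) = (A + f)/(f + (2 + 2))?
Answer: 39950/13 ≈ 3073.1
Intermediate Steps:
l(A, f) = (A + f)/(4 + f) (l(A, f) = (A + f)/(f + 4) = (A + f)/(4 + f))
m(N) = 2*N/(4 + N) (m(N) = (N + N)/(4 + N) = (2*N)/(4 + N) = 2*N/(4 + N))
J = 64 (J = (-8)² = 64)
47*(m(9) + J) = 47*(2*9/(4 + 9) + 64) = 47*(2*9/13 + 64) = 47*(2*9*(1/13) + 64) = 47*(18/13 + 64) = 47*(850/13) = 39950/13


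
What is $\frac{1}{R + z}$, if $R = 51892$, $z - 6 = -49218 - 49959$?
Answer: $- \frac{1}{47279} \approx -2.1151 \cdot 10^{-5}$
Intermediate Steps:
$z = -99171$ ($z = 6 - 99177 = -99171$)
$\frac{1}{R + z} = \frac{1}{51892 - 99171} = \frac{1}{-47279} = - \frac{1}{47279}$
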